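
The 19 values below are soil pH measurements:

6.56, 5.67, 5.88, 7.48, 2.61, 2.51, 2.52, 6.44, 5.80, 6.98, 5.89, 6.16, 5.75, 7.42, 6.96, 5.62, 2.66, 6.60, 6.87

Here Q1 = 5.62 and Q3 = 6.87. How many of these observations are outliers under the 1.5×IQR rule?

IQR = 1.25; fences at 5.62 − 1.875 = 3.745 and 6.87 + 1.875 = 8.745.
Outside the cutoffs: 2.51, 2.52, 2.61, 2.66.

4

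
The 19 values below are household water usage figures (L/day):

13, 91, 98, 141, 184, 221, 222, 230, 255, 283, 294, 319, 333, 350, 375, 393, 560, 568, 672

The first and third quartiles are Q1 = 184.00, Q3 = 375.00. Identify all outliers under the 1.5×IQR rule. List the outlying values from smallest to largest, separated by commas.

IQR = Q3 − Q1 = 375.00 − 184.00 = 191.00.
Lower fence = Q1 − 1.5·IQR = 184.00 − 286.50 = -102.50.
Upper fence = Q3 + 1.5·IQR = 375.00 + 286.50 = 661.50.
672 > 661.50 → outlier.
All remaining values lie within [-102.50, 661.50].

672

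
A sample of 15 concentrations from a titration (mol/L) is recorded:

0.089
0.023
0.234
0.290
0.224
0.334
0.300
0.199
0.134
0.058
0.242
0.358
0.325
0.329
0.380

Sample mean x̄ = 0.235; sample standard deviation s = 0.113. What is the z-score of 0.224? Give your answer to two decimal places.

-0.10

z = (0.224 − 0.235) / 0.113 = -0.10.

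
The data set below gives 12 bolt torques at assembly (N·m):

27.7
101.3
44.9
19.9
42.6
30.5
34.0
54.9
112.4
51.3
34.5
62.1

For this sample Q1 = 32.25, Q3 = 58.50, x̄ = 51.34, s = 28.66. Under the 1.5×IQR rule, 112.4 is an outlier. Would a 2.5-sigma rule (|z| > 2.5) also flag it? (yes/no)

no

z = (112.4 − 51.34) / 28.66 = 2.13.
|z| = 2.13 ≤ 2.5.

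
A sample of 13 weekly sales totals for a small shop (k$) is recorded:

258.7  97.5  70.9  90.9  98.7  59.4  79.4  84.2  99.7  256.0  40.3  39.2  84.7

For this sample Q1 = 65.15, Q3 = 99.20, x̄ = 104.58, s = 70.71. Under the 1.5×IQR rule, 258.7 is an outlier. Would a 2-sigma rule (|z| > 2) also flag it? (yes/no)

z = (258.7 − 104.58) / 70.71 = 2.18.
|z| = 2.18 > 2.

yes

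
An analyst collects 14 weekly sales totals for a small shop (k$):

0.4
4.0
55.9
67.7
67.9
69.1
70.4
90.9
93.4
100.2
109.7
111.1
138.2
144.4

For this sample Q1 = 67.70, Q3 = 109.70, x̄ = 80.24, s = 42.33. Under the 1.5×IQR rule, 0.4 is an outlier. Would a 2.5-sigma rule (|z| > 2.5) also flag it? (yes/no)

z = (0.4 − 80.24) / 42.33 = -1.89.
|z| = 1.89 ≤ 2.5.

no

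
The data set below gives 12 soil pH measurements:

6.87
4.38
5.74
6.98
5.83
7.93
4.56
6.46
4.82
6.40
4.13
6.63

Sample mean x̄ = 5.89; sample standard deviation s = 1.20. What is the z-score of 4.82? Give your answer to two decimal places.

-0.89

z = (4.82 − 5.89) / 1.20 = -0.89.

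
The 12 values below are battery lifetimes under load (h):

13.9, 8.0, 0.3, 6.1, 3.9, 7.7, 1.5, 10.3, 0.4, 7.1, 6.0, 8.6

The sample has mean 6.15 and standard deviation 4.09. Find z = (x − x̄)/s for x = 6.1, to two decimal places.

z = (6.1 − 6.15) / 4.09 = -0.01.

-0.01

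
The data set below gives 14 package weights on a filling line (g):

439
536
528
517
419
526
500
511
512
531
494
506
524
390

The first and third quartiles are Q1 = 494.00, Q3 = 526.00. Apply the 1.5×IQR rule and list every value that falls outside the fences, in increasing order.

IQR = Q3 − Q1 = 526.00 − 494.00 = 32.00.
Lower fence = Q1 − 1.5·IQR = 494.00 − 48.00 = 446.00.
Upper fence = Q3 + 1.5·IQR = 526.00 + 48.00 = 574.00.
390 < 446.00 → outlier.
419 < 446.00 → outlier.
439 < 446.00 → outlier.
All remaining values lie within [446.00, 574.00].

390, 419, 439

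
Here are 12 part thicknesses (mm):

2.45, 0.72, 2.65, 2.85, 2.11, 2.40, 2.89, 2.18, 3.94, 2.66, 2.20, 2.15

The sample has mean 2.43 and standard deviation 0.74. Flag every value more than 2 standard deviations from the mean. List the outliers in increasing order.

0.72, 3.94

Cutoffs at x̄ ± 2s: 2.43 ± 2·0.74 = [0.95, 3.91].
0.72: z = -2.31, |z| > 2 → outlier.
3.94: z = 2.04, |z| > 2 → outlier.
Every other value lies within [0.95, 3.91].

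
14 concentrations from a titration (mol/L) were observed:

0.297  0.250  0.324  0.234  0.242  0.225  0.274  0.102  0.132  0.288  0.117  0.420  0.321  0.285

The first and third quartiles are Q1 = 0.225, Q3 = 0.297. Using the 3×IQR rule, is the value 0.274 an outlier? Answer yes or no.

IQR = Q3 − Q1 = 0.297 − 0.225 = 0.072.
Lower fence = Q1 − 3·IQR = 0.225 − 0.216 = 0.009.
Upper fence = Q3 + 3·IQR = 0.297 + 0.216 = 0.513.
0.274 lies within [0.009, 0.513].

no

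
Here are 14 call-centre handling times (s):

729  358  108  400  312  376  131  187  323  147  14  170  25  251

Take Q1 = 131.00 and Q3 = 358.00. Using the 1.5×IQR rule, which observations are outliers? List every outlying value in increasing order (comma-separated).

IQR = Q3 − Q1 = 358.00 − 131.00 = 227.00.
Lower fence = Q1 − 1.5·IQR = 131.00 − 340.50 = -209.50.
Upper fence = Q3 + 1.5·IQR = 358.00 + 340.50 = 698.50.
729 > 698.50 → outlier.
All remaining values lie within [-209.50, 698.50].

729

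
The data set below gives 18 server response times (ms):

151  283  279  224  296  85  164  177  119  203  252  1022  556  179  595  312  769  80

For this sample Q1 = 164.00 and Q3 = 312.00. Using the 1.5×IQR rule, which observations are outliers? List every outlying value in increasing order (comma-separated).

556, 595, 769, 1022

IQR = Q3 − Q1 = 312.00 − 164.00 = 148.00.
Lower fence = Q1 − 1.5·IQR = 164.00 − 222.00 = -58.00.
Upper fence = Q3 + 1.5·IQR = 312.00 + 222.00 = 534.00.
556 > 534.00 → outlier.
595 > 534.00 → outlier.
769 > 534.00 → outlier.
1022 > 534.00 → outlier.
All remaining values lie within [-58.00, 534.00].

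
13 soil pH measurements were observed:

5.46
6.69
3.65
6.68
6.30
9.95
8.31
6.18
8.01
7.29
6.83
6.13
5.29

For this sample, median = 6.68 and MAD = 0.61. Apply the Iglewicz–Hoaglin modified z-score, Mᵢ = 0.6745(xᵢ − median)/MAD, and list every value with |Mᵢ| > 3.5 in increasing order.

|Mᵢ| > 3.5 ⇔ |xᵢ − 6.68| > 3.5·0.61/0.6745 = 3.17.
So outliers lie outside [3.51, 9.85].
9.95: M = 3.62 → outlier.

9.95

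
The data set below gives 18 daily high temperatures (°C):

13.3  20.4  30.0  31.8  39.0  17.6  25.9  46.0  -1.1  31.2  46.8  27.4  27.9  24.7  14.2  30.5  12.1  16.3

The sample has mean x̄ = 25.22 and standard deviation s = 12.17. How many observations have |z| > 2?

1

Cutoffs: x̄ ± 2s = [0.88, 49.56].
Outside the cutoffs: -1.1.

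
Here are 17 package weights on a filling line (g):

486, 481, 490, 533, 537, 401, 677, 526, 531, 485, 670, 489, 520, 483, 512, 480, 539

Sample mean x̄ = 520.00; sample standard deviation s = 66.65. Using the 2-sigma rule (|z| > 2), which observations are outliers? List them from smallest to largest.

670, 677

Cutoffs at x̄ ± 2s: 520.00 ± 2·66.65 = [386.70, 653.30].
670: z = 2.25, |z| > 2 → outlier.
677: z = 2.36, |z| > 2 → outlier.
Every other value lies within [386.70, 653.30].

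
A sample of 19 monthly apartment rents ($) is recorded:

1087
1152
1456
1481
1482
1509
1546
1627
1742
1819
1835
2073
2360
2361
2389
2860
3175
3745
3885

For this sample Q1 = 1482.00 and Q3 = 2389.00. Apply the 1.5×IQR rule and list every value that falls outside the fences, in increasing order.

3885

IQR = Q3 − Q1 = 2389.00 − 1482.00 = 907.00.
Lower fence = Q1 − 1.5·IQR = 1482.00 − 1360.50 = 121.50.
Upper fence = Q3 + 1.5·IQR = 2389.00 + 1360.50 = 3749.50.
3885 > 3749.50 → outlier.
All remaining values lie within [121.50, 3749.50].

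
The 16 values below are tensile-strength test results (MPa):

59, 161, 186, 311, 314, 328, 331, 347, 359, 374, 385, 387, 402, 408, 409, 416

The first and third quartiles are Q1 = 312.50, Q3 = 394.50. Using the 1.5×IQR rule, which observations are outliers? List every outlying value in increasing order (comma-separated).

59, 161, 186

IQR = Q3 − Q1 = 394.50 − 312.50 = 82.00.
Lower fence = Q1 − 1.5·IQR = 312.50 − 123.00 = 189.50.
Upper fence = Q3 + 1.5·IQR = 394.50 + 123.00 = 517.50.
59 < 189.50 → outlier.
161 < 189.50 → outlier.
186 < 189.50 → outlier.
All remaining values lie within [189.50, 517.50].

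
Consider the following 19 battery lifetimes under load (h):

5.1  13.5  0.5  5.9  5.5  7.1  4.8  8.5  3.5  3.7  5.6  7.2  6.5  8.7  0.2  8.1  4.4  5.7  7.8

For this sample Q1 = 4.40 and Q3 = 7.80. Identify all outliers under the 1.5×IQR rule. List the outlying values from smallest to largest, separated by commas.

13.5

IQR = Q3 − Q1 = 7.80 − 4.40 = 3.40.
Lower fence = Q1 − 1.5·IQR = 4.40 − 5.10 = -0.70.
Upper fence = Q3 + 1.5·IQR = 7.80 + 5.10 = 12.90.
13.5 > 12.90 → outlier.
All remaining values lie within [-0.70, 12.90].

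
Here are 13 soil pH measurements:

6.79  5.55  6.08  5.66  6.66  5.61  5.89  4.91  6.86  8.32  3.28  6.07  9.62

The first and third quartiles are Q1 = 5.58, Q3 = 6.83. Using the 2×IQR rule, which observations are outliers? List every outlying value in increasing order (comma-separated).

9.62

IQR = Q3 − Q1 = 6.83 − 5.58 = 1.25.
Lower fence = Q1 − 2·IQR = 5.58 − 2.50 = 3.08.
Upper fence = Q3 + 2·IQR = 6.83 + 2.50 = 9.33.
9.62 > 9.33 → outlier.
All remaining values lie within [3.08, 9.33].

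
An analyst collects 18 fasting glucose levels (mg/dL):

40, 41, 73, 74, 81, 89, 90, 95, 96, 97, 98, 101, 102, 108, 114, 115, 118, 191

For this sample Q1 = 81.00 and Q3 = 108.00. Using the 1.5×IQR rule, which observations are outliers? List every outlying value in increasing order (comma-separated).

40, 191

IQR = Q3 − Q1 = 108.00 − 81.00 = 27.00.
Lower fence = Q1 − 1.5·IQR = 81.00 − 40.50 = 40.50.
Upper fence = Q3 + 1.5·IQR = 108.00 + 40.50 = 148.50.
40 < 40.50 → outlier.
191 > 148.50 → outlier.
All remaining values lie within [40.50, 148.50].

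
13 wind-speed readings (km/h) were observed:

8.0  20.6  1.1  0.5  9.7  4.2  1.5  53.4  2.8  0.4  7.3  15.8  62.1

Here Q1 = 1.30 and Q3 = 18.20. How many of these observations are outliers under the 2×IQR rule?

2

IQR = 16.90; fences at 1.30 − 33.80 = -32.50 and 18.20 + 33.80 = 52.00.
Outside the cutoffs: 53.4, 62.1.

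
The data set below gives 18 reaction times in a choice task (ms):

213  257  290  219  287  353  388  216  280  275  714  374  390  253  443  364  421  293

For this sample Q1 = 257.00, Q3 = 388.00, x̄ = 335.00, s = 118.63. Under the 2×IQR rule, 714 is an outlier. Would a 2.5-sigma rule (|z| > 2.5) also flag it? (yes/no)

yes

z = (714 − 335.00) / 118.63 = 3.19.
|z| = 3.19 > 2.5.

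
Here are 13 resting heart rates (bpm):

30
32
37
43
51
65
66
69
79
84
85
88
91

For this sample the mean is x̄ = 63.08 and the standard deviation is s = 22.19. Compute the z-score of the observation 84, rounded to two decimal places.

z = (84 − 63.08) / 22.19 = 0.94.

0.94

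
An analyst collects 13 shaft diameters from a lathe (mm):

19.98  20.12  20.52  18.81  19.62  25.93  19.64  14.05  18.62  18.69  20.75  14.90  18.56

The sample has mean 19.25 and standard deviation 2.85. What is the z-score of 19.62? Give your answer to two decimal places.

0.13

z = (19.62 − 19.25) / 2.85 = 0.13.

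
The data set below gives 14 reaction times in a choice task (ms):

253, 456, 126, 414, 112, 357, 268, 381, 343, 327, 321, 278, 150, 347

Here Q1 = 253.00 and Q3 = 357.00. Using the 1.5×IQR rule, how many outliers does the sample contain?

0

IQR = 104.00; fences at 253.00 − 156.00 = 97.00 and 357.00 + 156.00 = 513.00.
Every value lies within the cutoffs.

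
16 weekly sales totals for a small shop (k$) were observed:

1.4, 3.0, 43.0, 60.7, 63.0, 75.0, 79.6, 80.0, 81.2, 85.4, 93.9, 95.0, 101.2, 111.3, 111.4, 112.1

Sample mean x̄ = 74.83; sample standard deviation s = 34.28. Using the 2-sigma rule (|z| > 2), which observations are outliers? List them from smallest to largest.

1.4, 3.0

Cutoffs at x̄ ± 2s: 74.83 ± 2·34.28 = [6.27, 143.39].
1.4: z = -2.14, |z| > 2 → outlier.
3.0: z = -2.10, |z| > 2 → outlier.
Every other value lies within [6.27, 143.39].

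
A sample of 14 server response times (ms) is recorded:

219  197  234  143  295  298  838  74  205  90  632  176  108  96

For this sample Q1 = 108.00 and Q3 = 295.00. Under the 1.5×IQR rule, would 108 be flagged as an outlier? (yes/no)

no

IQR = Q3 − Q1 = 295.00 − 108.00 = 187.00.
Lower fence = Q1 − 1.5·IQR = 108.00 − 280.50 = -172.50.
Upper fence = Q3 + 1.5·IQR = 295.00 + 280.50 = 575.50.
108 lies within [-172.50, 575.50].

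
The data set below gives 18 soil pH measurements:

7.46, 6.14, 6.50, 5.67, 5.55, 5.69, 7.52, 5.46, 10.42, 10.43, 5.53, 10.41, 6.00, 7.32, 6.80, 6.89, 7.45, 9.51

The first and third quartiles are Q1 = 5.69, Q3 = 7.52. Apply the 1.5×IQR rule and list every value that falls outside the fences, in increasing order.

IQR = Q3 − Q1 = 7.52 − 5.69 = 1.83.
Lower fence = Q1 − 1.5·IQR = 5.69 − 2.745 = 2.945.
Upper fence = Q3 + 1.5·IQR = 7.52 + 2.745 = 10.265.
10.41 > 10.265 → outlier.
10.42 > 10.265 → outlier.
10.43 > 10.265 → outlier.
All remaining values lie within [2.945, 10.265].

10.41, 10.42, 10.43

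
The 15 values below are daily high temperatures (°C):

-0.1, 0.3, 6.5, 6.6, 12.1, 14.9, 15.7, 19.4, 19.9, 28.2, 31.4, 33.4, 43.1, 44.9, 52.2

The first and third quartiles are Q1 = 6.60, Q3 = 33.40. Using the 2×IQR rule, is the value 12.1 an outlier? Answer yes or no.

no

IQR = Q3 − Q1 = 33.40 − 6.60 = 26.80.
Lower fence = Q1 − 2·IQR = 6.60 − 53.60 = -47.00.
Upper fence = Q3 + 2·IQR = 33.40 + 53.60 = 87.00.
12.1 lies within [-47.00, 87.00].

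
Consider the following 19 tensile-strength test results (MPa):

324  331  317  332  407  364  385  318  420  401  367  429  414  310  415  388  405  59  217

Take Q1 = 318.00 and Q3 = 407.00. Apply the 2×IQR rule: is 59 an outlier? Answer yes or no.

yes

IQR = Q3 − Q1 = 407.00 − 318.00 = 89.00.
Lower fence = Q1 − 2·IQR = 318.00 − 178.00 = 140.00.
Upper fence = Q3 + 2·IQR = 407.00 + 178.00 = 585.00.
59 lies below the lower fence.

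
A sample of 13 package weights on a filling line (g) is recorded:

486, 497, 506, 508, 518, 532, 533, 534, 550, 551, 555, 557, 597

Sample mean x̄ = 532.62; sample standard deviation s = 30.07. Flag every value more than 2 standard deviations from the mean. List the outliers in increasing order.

597

Cutoffs at x̄ ± 2s: 532.62 ± 2·30.07 = [472.48, 592.76].
597: z = 2.14, |z| > 2 → outlier.
Every other value lies within [472.48, 592.76].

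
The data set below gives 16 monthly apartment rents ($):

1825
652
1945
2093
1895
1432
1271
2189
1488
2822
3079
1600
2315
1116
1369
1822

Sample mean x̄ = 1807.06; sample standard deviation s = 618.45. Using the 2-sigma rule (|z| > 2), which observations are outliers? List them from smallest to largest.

3079

Cutoffs at x̄ ± 2s: 1807.06 ± 2·618.45 = [570.16, 3043.96].
3079: z = 2.06, |z| > 2 → outlier.
Every other value lies within [570.16, 3043.96].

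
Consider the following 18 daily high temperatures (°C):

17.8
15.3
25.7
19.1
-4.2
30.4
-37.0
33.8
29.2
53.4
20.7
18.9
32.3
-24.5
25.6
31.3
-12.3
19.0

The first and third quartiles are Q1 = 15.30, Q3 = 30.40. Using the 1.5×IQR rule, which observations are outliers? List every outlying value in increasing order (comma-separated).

-37.0, -24.5, -12.3, 53.4

IQR = Q3 − Q1 = 30.40 − 15.30 = 15.10.
Lower fence = Q1 − 1.5·IQR = 15.30 − 22.65 = -7.35.
Upper fence = Q3 + 1.5·IQR = 30.40 + 22.65 = 53.05.
-37.0 < -7.35 → outlier.
-24.5 < -7.35 → outlier.
-12.3 < -7.35 → outlier.
53.4 > 53.05 → outlier.
All remaining values lie within [-7.35, 53.05].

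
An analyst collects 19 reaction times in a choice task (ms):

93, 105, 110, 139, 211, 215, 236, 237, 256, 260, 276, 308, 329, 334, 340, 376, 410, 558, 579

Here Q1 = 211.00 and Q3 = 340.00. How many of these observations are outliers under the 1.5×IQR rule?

IQR = 129.00; fences at 211.00 − 193.50 = 17.50 and 340.00 + 193.50 = 533.50.
Outside the cutoffs: 558, 579.

2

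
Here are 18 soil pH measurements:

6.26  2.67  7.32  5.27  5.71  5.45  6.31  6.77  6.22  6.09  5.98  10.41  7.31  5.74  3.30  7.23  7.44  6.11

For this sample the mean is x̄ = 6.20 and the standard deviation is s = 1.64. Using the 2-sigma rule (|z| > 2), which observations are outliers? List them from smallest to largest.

2.67, 10.41

Cutoffs at x̄ ± 2s: 6.20 ± 2·1.64 = [2.92, 9.48].
2.67: z = -2.15, |z| > 2 → outlier.
10.41: z = 2.57, |z| > 2 → outlier.
Every other value lies within [2.92, 9.48].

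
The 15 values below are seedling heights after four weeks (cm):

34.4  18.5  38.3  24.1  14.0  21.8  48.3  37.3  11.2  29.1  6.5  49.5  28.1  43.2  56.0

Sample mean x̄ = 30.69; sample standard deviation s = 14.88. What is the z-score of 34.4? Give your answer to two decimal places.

0.25

z = (34.4 − 30.69) / 14.88 = 0.25.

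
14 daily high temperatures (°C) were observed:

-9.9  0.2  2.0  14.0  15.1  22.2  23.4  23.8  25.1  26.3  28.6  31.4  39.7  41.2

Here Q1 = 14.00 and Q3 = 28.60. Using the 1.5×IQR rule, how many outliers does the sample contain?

1

IQR = 14.60; fences at 14.00 − 21.90 = -7.90 and 28.60 + 21.90 = 50.50.
Outside the cutoffs: -9.9.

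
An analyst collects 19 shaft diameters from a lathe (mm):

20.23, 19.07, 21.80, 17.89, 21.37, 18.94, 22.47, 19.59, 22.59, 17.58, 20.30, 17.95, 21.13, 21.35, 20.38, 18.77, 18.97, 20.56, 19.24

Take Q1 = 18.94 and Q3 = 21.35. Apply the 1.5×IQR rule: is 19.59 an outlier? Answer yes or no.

no

IQR = Q3 − Q1 = 21.35 − 18.94 = 2.41.
Lower fence = Q1 − 1.5·IQR = 18.94 − 3.615 = 15.325.
Upper fence = Q3 + 1.5·IQR = 21.35 + 3.615 = 24.965.
19.59 lies within [15.325, 24.965].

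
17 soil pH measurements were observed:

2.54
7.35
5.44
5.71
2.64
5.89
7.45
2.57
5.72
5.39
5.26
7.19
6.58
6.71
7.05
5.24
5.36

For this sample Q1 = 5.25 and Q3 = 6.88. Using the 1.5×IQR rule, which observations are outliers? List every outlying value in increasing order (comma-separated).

IQR = Q3 − Q1 = 6.88 − 5.25 = 1.63.
Lower fence = Q1 − 1.5·IQR = 5.25 − 2.445 = 2.805.
Upper fence = Q3 + 1.5·IQR = 6.88 + 2.445 = 9.325.
2.54 < 2.805 → outlier.
2.57 < 2.805 → outlier.
2.64 < 2.805 → outlier.
All remaining values lie within [2.805, 9.325].

2.54, 2.57, 2.64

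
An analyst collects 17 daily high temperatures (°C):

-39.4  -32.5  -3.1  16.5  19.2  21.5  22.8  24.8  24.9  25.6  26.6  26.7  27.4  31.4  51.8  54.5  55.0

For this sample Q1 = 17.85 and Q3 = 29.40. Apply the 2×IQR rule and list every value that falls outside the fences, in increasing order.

-39.4, -32.5, 54.5, 55.0

IQR = Q3 − Q1 = 29.40 − 17.85 = 11.55.
Lower fence = Q1 − 2·IQR = 17.85 − 23.10 = -5.25.
Upper fence = Q3 + 2·IQR = 29.40 + 23.10 = 52.50.
-39.4 < -5.25 → outlier.
-32.5 < -5.25 → outlier.
54.5 > 52.50 → outlier.
55.0 > 52.50 → outlier.
All remaining values lie within [-5.25, 52.50].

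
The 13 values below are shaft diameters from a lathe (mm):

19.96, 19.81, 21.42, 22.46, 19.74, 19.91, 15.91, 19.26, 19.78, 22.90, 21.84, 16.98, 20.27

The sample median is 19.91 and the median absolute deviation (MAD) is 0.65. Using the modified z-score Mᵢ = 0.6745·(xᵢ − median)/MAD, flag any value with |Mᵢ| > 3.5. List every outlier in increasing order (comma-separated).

15.91

|Mᵢ| > 3.5 ⇔ |xᵢ − 19.91| > 3.5·0.65/0.6745 = 3.37.
So outliers lie outside [16.54, 23.28].
15.91: M = -4.15 → outlier.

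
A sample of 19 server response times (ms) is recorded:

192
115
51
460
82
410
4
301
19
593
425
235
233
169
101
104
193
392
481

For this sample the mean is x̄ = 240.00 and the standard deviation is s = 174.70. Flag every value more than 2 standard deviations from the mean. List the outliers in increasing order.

Cutoffs at x̄ ± 2s: 240.00 ± 2·174.70 = [-109.40, 589.40].
593: z = 2.02, |z| > 2 → outlier.
Every other value lies within [-109.40, 589.40].

593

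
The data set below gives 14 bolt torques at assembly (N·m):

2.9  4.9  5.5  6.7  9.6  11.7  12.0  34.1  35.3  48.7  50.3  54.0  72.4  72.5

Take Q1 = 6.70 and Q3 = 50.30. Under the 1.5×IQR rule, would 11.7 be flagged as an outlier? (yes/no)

no

IQR = Q3 − Q1 = 50.30 − 6.70 = 43.60.
Lower fence = Q1 − 1.5·IQR = 6.70 − 65.40 = -58.70.
Upper fence = Q3 + 1.5·IQR = 50.30 + 65.40 = 115.70.
11.7 lies within [-58.70, 115.70].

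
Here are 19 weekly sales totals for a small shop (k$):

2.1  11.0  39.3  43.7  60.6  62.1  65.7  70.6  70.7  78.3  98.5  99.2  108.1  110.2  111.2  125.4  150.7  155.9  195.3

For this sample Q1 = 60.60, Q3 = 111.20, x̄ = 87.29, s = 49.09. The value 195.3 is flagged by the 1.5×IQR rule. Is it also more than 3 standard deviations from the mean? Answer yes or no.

no

z = (195.3 − 87.29) / 49.09 = 2.20.
|z| = 2.20 ≤ 3.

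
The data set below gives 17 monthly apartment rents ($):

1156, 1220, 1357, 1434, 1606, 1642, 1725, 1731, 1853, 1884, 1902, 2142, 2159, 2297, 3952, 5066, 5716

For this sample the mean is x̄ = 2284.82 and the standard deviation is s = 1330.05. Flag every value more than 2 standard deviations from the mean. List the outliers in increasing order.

Cutoffs at x̄ ± 2s: 2284.82 ± 2·1330.05 = [-375.28, 4944.92].
5066: z = 2.09, |z| > 2 → outlier.
5716: z = 2.58, |z| > 2 → outlier.
Every other value lies within [-375.28, 4944.92].

5066, 5716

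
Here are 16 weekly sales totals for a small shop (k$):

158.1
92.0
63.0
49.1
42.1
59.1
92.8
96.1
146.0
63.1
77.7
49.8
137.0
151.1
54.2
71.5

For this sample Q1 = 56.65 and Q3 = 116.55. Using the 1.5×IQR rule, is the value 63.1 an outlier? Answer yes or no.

no

IQR = Q3 − Q1 = 116.55 − 56.65 = 59.90.
Lower fence = Q1 − 1.5·IQR = 56.65 − 89.85 = -33.20.
Upper fence = Q3 + 1.5·IQR = 116.55 + 89.85 = 206.40.
63.1 lies within [-33.20, 206.40].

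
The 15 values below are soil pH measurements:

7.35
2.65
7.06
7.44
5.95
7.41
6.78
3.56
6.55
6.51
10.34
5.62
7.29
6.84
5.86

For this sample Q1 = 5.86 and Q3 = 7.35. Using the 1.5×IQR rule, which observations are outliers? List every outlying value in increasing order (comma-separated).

2.65, 3.56, 10.34

IQR = Q3 − Q1 = 7.35 − 5.86 = 1.49.
Lower fence = Q1 − 1.5·IQR = 5.86 − 2.235 = 3.625.
Upper fence = Q3 + 1.5·IQR = 7.35 + 2.235 = 9.585.
2.65 < 3.625 → outlier.
3.56 < 3.625 → outlier.
10.34 > 9.585 → outlier.
All remaining values lie within [3.625, 9.585].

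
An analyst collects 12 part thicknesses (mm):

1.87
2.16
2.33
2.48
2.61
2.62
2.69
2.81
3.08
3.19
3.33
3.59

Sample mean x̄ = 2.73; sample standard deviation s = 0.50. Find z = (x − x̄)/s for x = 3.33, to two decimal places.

z = (3.33 − 2.73) / 0.50 = 1.20.

1.20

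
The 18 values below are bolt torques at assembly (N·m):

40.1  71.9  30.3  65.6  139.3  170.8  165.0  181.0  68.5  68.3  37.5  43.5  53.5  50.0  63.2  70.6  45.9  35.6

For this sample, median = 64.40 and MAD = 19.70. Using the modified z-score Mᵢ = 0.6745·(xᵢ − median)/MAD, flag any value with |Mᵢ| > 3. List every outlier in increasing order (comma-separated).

|Mᵢ| > 3 ⇔ |xᵢ − 64.40| > 3·19.70/0.6745 = 87.62.
So outliers lie outside [-23.22, 152.02].
165.0: M = 3.44 → outlier.
170.8: M = 3.64 → outlier.
181.0: M = 3.99 → outlier.

165.0, 170.8, 181.0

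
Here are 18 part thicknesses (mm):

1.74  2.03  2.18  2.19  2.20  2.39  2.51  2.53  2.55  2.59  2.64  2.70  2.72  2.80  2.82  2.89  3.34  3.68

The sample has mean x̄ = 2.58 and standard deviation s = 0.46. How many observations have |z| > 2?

Cutoffs: x̄ ± 2s = [1.66, 3.50].
Outside the cutoffs: 3.68.

1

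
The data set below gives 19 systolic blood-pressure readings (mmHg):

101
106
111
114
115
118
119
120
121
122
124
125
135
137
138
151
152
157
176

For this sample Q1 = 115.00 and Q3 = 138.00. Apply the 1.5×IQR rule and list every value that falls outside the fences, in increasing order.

176

IQR = Q3 − Q1 = 138.00 − 115.00 = 23.00.
Lower fence = Q1 − 1.5·IQR = 115.00 − 34.50 = 80.50.
Upper fence = Q3 + 1.5·IQR = 138.00 + 34.50 = 172.50.
176 > 172.50 → outlier.
All remaining values lie within [80.50, 172.50].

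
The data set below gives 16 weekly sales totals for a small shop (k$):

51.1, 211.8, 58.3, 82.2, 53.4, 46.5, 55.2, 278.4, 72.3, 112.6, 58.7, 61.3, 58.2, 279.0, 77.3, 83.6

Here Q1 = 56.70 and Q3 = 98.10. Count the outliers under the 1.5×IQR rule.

IQR = 41.40; fences at 56.70 − 62.10 = -5.40 and 98.10 + 62.10 = 160.20.
Outside the cutoffs: 211.8, 278.4, 279.0.

3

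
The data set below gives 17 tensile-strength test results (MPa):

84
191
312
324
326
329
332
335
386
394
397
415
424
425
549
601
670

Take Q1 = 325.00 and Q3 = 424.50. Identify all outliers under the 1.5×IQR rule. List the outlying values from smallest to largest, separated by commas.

IQR = Q3 − Q1 = 424.50 − 325.00 = 99.50.
Lower fence = Q1 − 1.5·IQR = 325.00 − 149.25 = 175.75.
Upper fence = Q3 + 1.5·IQR = 424.50 + 149.25 = 573.75.
84 < 175.75 → outlier.
601 > 573.75 → outlier.
670 > 573.75 → outlier.
All remaining values lie within [175.75, 573.75].

84, 601, 670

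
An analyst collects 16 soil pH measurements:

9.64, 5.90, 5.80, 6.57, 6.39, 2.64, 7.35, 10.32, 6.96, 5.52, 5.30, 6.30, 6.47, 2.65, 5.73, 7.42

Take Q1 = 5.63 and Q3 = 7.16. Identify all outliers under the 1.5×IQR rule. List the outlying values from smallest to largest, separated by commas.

IQR = Q3 − Q1 = 7.16 − 5.63 = 1.53.
Lower fence = Q1 − 1.5·IQR = 5.63 − 2.295 = 3.335.
Upper fence = Q3 + 1.5·IQR = 7.16 + 2.295 = 9.455.
2.64 < 3.335 → outlier.
2.65 < 3.335 → outlier.
9.64 > 9.455 → outlier.
10.32 > 9.455 → outlier.
All remaining values lie within [3.335, 9.455].

2.64, 2.65, 9.64, 10.32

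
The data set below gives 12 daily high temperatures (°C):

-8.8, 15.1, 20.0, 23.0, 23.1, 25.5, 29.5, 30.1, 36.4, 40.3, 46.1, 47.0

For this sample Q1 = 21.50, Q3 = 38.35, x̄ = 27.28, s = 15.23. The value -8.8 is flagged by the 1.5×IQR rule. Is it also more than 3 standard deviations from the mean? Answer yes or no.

no

z = (-8.8 − 27.28) / 15.23 = -2.37.
|z| = 2.37 ≤ 3.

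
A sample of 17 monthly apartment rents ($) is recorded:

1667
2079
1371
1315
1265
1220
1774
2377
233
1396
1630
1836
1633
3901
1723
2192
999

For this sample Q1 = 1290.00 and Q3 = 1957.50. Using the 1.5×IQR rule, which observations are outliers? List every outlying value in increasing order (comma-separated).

233, 3901

IQR = Q3 − Q1 = 1957.50 − 1290.00 = 667.50.
Lower fence = Q1 − 1.5·IQR = 1290.00 − 1001.25 = 288.75.
Upper fence = Q3 + 1.5·IQR = 1957.50 + 1001.25 = 2958.75.
233 < 288.75 → outlier.
3901 > 2958.75 → outlier.
All remaining values lie within [288.75, 2958.75].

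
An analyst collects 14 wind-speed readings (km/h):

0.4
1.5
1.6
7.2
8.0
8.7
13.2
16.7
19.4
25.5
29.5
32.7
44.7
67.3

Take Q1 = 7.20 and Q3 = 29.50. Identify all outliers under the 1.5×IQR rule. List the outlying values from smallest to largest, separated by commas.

IQR = Q3 − Q1 = 29.50 − 7.20 = 22.30.
Lower fence = Q1 − 1.5·IQR = 7.20 − 33.45 = -26.25.
Upper fence = Q3 + 1.5·IQR = 29.50 + 33.45 = 62.95.
67.3 > 62.95 → outlier.
All remaining values lie within [-26.25, 62.95].

67.3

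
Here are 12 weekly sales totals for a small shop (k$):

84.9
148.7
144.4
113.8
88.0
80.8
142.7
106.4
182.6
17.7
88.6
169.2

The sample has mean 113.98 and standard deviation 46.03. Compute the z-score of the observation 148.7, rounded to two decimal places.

z = (148.7 − 113.98) / 46.03 = 0.75.

0.75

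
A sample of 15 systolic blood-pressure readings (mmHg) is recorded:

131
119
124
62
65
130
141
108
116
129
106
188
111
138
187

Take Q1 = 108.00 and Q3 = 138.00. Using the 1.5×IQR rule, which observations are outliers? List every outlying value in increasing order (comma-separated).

IQR = Q3 − Q1 = 138.00 − 108.00 = 30.00.
Lower fence = Q1 − 1.5·IQR = 108.00 − 45.00 = 63.00.
Upper fence = Q3 + 1.5·IQR = 138.00 + 45.00 = 183.00.
62 < 63.00 → outlier.
187 > 183.00 → outlier.
188 > 183.00 → outlier.
All remaining values lie within [63.00, 183.00].

62, 187, 188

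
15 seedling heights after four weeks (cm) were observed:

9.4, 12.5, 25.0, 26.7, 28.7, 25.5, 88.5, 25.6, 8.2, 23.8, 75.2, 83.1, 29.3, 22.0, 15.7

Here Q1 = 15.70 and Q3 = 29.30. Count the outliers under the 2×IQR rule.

IQR = 13.60; fences at 15.70 − 27.20 = -11.50 and 29.30 + 27.20 = 56.50.
Outside the cutoffs: 75.2, 83.1, 88.5.

3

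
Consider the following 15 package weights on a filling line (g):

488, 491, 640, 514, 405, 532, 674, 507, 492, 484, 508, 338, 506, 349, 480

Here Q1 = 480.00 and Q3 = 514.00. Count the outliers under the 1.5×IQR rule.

5

IQR = 34.00; fences at 480.00 − 51.00 = 429.00 and 514.00 + 51.00 = 565.00.
Outside the cutoffs: 338, 349, 405, 640, 674.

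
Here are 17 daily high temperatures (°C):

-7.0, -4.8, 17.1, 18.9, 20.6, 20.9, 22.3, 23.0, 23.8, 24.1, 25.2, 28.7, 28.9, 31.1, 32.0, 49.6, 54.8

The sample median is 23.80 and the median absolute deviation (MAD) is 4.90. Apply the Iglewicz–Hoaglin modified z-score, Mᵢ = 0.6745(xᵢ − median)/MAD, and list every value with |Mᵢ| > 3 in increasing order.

-7.0, -4.8, 49.6, 54.8

|Mᵢ| > 3 ⇔ |xᵢ − 23.80| > 3·4.90/0.6745 = 21.79.
So outliers lie outside [2.01, 45.59].
-7.0: M = -4.24 → outlier.
-4.8: M = -3.94 → outlier.
49.6: M = 3.55 → outlier.
54.8: M = 4.27 → outlier.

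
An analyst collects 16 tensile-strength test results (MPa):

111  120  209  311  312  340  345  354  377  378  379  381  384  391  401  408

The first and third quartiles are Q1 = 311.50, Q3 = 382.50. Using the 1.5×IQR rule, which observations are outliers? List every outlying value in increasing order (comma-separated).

IQR = Q3 − Q1 = 382.50 − 311.50 = 71.00.
Lower fence = Q1 − 1.5·IQR = 311.50 − 106.50 = 205.00.
Upper fence = Q3 + 1.5·IQR = 382.50 + 106.50 = 489.00.
111 < 205.00 → outlier.
120 < 205.00 → outlier.
All remaining values lie within [205.00, 489.00].

111, 120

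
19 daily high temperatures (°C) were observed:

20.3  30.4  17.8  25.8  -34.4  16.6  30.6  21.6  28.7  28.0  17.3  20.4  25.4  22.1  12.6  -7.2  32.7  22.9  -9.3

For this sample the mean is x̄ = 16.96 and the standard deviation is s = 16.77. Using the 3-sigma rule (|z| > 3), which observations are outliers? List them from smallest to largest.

-34.4

Cutoffs at x̄ ± 3s: 16.96 ± 3·16.77 = [-33.35, 67.27].
-34.4: z = -3.06, |z| > 3 → outlier.
Every other value lies within [-33.35, 67.27].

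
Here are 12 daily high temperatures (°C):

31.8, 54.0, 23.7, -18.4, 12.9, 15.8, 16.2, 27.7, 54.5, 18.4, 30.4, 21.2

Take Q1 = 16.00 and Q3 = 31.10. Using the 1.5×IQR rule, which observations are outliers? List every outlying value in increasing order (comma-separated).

IQR = Q3 − Q1 = 31.10 − 16.00 = 15.10.
Lower fence = Q1 − 1.5·IQR = 16.00 − 22.65 = -6.65.
Upper fence = Q3 + 1.5·IQR = 31.10 + 22.65 = 53.75.
-18.4 < -6.65 → outlier.
54.0 > 53.75 → outlier.
54.5 > 53.75 → outlier.
All remaining values lie within [-6.65, 53.75].

-18.4, 54.0, 54.5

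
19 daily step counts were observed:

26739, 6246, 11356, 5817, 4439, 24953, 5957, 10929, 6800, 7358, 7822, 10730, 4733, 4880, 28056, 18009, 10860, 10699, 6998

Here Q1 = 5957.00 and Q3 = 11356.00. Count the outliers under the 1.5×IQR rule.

IQR = 5399.00; fences at 5957.00 − 8098.50 = -2141.50 and 11356.00 + 8098.50 = 19454.50.
Outside the cutoffs: 24953, 26739, 28056.

3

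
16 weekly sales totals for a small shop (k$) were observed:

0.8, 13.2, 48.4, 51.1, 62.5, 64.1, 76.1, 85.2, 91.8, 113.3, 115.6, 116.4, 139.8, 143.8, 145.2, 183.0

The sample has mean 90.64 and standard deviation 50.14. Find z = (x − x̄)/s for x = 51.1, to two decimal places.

-0.79

z = (51.1 − 90.64) / 50.14 = -0.79.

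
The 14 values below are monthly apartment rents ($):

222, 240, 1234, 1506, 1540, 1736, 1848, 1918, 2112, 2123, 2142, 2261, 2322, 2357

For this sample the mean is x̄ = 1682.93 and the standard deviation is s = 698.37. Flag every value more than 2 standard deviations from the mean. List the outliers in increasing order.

222, 240

Cutoffs at x̄ ± 2s: 1682.93 ± 2·698.37 = [286.19, 3079.67].
222: z = -2.09, |z| > 2 → outlier.
240: z = -2.07, |z| > 2 → outlier.
Every other value lies within [286.19, 3079.67].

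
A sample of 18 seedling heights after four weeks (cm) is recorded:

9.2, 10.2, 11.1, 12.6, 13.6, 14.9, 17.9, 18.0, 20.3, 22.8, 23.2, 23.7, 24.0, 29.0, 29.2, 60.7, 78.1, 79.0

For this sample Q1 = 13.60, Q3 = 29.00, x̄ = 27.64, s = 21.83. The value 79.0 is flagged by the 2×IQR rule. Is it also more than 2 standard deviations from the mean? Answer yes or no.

z = (79.0 − 27.64) / 21.83 = 2.35.
|z| = 2.35 > 2.

yes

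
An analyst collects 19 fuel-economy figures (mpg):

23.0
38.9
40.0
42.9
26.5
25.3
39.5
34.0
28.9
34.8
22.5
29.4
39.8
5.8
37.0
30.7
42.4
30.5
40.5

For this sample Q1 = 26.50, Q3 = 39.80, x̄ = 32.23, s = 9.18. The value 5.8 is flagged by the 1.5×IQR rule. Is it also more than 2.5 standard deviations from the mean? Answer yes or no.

yes

z = (5.8 − 32.23) / 9.18 = -2.88.
|z| = 2.88 > 2.5.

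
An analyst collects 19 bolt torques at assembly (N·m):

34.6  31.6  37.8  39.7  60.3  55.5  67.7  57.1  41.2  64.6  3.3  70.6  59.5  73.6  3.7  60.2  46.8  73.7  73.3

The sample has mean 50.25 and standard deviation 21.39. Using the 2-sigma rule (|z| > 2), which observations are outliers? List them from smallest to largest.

Cutoffs at x̄ ± 2s: 50.25 ± 2·21.39 = [7.47, 93.03].
3.3: z = -2.19, |z| > 2 → outlier.
3.7: z = -2.18, |z| > 2 → outlier.
Every other value lies within [7.47, 93.03].

3.3, 3.7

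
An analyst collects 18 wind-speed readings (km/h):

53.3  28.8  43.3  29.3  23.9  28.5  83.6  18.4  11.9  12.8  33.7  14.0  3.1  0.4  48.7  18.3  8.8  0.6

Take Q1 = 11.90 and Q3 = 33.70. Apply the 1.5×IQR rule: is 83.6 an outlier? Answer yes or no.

IQR = Q3 − Q1 = 33.70 − 11.90 = 21.80.
Lower fence = Q1 − 1.5·IQR = 11.90 − 32.70 = -20.80.
Upper fence = Q3 + 1.5·IQR = 33.70 + 32.70 = 66.40.
83.6 lies above the upper fence.

yes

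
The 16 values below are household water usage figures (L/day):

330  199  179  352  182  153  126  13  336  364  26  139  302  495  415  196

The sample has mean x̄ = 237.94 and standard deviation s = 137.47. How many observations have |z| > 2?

Cutoffs: x̄ ± 2s = [-37.00, 512.88].
Every value lies within the cutoffs.

0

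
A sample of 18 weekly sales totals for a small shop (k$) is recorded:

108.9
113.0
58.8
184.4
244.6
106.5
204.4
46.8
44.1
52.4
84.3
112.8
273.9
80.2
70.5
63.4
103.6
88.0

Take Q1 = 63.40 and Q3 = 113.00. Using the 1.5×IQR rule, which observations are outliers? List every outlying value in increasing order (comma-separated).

204.4, 244.6, 273.9

IQR = Q3 − Q1 = 113.00 − 63.40 = 49.60.
Lower fence = Q1 − 1.5·IQR = 63.40 − 74.40 = -11.00.
Upper fence = Q3 + 1.5·IQR = 113.00 + 74.40 = 187.40.
204.4 > 187.40 → outlier.
244.6 > 187.40 → outlier.
273.9 > 187.40 → outlier.
All remaining values lie within [-11.00, 187.40].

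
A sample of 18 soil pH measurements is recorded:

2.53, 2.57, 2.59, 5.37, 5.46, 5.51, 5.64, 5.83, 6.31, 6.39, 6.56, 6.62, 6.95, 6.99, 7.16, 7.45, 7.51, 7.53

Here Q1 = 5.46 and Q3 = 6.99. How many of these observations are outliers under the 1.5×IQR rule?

3

IQR = 1.53; fences at 5.46 − 2.295 = 3.165 and 6.99 + 2.295 = 9.285.
Outside the cutoffs: 2.53, 2.57, 2.59.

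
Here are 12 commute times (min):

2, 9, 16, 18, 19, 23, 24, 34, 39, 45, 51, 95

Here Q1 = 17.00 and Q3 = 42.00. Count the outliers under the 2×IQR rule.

IQR = 25.00; fences at 17.00 − 50.00 = -33.00 and 42.00 + 50.00 = 92.00.
Outside the cutoffs: 95.

1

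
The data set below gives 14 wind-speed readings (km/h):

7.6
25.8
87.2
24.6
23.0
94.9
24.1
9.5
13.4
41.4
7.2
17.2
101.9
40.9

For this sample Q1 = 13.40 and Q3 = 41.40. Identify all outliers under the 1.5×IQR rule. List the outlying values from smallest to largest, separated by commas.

IQR = Q3 − Q1 = 41.40 − 13.40 = 28.00.
Lower fence = Q1 − 1.5·IQR = 13.40 − 42.00 = -28.60.
Upper fence = Q3 + 1.5·IQR = 41.40 + 42.00 = 83.40.
87.2 > 83.40 → outlier.
94.9 > 83.40 → outlier.
101.9 > 83.40 → outlier.
All remaining values lie within [-28.60, 83.40].

87.2, 94.9, 101.9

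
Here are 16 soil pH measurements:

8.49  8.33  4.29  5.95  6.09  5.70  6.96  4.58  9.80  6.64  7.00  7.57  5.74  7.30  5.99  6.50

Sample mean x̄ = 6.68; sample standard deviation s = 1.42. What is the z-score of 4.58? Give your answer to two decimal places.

z = (4.58 − 6.68) / 1.42 = -1.48.

-1.48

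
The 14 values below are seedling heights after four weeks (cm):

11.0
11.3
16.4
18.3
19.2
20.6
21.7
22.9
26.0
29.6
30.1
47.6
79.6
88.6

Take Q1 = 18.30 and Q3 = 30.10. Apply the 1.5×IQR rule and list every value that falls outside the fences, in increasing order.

79.6, 88.6

IQR = Q3 − Q1 = 30.10 − 18.30 = 11.80.
Lower fence = Q1 − 1.5·IQR = 18.30 − 17.70 = 0.60.
Upper fence = Q3 + 1.5·IQR = 30.10 + 17.70 = 47.80.
79.6 > 47.80 → outlier.
88.6 > 47.80 → outlier.
All remaining values lie within [0.60, 47.80].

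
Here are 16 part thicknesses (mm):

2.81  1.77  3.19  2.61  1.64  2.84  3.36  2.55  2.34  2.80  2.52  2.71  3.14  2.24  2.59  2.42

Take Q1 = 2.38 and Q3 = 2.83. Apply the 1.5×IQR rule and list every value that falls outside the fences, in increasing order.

1.64

IQR = Q3 − Q1 = 2.83 − 2.38 = 0.45.
Lower fence = Q1 − 1.5·IQR = 2.38 − 0.675 = 1.705.
Upper fence = Q3 + 1.5·IQR = 2.83 + 0.675 = 3.505.
1.64 < 1.705 → outlier.
All remaining values lie within [1.705, 3.505].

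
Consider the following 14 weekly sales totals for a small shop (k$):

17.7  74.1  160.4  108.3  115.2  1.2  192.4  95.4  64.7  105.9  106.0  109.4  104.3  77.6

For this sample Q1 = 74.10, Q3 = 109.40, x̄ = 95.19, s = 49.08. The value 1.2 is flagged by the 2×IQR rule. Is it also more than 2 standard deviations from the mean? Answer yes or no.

no

z = (1.2 − 95.19) / 49.08 = -1.92.
|z| = 1.92 ≤ 2.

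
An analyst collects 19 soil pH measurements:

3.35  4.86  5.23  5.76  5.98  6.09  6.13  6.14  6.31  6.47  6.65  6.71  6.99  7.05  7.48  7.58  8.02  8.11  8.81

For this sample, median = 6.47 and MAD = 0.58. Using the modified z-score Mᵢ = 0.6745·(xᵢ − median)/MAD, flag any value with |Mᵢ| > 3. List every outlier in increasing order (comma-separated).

|Mᵢ| > 3 ⇔ |xᵢ − 6.47| > 3·0.58/0.6745 = 2.58.
So outliers lie outside [3.89, 9.05].
3.35: M = -3.63 → outlier.

3.35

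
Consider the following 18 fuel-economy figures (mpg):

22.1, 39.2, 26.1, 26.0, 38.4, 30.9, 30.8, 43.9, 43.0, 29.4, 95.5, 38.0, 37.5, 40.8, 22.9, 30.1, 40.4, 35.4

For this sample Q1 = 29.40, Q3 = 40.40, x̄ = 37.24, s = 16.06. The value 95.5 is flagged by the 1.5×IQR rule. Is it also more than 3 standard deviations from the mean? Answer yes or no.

z = (95.5 − 37.24) / 16.06 = 3.63.
|z| = 3.63 > 3.

yes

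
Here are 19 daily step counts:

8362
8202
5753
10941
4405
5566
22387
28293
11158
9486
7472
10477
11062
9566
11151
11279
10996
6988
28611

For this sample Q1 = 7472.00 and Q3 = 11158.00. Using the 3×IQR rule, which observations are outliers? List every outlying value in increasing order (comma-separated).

IQR = Q3 − Q1 = 11158.00 − 7472.00 = 3686.00.
Lower fence = Q1 − 3·IQR = 7472.00 − 11058.00 = -3586.00.
Upper fence = Q3 + 3·IQR = 11158.00 + 11058.00 = 22216.00.
22387 > 22216.00 → outlier.
28293 > 22216.00 → outlier.
28611 > 22216.00 → outlier.
All remaining values lie within [-3586.00, 22216.00].

22387, 28293, 28611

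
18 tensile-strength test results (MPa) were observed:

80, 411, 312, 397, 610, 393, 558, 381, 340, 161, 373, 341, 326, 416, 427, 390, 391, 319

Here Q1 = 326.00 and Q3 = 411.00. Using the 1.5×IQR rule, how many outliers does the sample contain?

IQR = 85.00; fences at 326.00 − 127.50 = 198.50 and 411.00 + 127.50 = 538.50.
Outside the cutoffs: 80, 161, 558, 610.

4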